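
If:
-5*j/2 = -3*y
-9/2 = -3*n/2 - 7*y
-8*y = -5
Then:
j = 3/4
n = 1/12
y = 5/8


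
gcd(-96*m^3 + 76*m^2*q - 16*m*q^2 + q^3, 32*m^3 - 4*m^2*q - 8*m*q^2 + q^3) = 16*m^2 - 10*m*q + q^2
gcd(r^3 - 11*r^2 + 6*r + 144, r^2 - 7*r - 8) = r - 8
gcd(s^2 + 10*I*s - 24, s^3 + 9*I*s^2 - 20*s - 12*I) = s + 6*I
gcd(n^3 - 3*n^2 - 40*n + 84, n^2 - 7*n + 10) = n - 2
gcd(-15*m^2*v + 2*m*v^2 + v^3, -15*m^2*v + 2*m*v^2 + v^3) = -15*m^2*v + 2*m*v^2 + v^3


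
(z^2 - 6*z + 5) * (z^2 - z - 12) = z^4 - 7*z^3 - z^2 + 67*z - 60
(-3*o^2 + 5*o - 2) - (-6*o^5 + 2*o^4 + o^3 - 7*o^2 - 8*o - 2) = 6*o^5 - 2*o^4 - o^3 + 4*o^2 + 13*o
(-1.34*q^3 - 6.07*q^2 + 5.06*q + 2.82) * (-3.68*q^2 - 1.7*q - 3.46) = 4.9312*q^5 + 24.6156*q^4 - 3.6654*q^3 + 2.0226*q^2 - 22.3016*q - 9.7572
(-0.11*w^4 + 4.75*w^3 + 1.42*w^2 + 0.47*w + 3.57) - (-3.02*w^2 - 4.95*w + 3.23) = -0.11*w^4 + 4.75*w^3 + 4.44*w^2 + 5.42*w + 0.34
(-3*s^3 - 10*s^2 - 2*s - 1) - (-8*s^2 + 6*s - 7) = -3*s^3 - 2*s^2 - 8*s + 6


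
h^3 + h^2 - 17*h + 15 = (h - 3)*(h - 1)*(h + 5)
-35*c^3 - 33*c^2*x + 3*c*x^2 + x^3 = (-5*c + x)*(c + x)*(7*c + x)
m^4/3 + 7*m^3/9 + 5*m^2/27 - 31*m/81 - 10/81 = (m/3 + 1/3)*(m - 2/3)*(m + 1/3)*(m + 5/3)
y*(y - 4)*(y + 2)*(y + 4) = y^4 + 2*y^3 - 16*y^2 - 32*y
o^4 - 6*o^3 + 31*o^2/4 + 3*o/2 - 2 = (o - 4)*(o - 2)*(o - 1/2)*(o + 1/2)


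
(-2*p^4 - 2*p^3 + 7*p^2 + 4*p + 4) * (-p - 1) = 2*p^5 + 4*p^4 - 5*p^3 - 11*p^2 - 8*p - 4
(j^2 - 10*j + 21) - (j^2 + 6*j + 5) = 16 - 16*j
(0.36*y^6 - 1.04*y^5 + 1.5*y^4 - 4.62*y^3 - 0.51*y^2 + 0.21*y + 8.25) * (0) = 0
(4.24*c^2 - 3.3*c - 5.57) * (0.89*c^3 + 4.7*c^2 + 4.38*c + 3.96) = 3.7736*c^5 + 16.991*c^4 - 1.8961*c^3 - 23.8426*c^2 - 37.4646*c - 22.0572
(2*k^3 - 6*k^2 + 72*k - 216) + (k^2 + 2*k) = 2*k^3 - 5*k^2 + 74*k - 216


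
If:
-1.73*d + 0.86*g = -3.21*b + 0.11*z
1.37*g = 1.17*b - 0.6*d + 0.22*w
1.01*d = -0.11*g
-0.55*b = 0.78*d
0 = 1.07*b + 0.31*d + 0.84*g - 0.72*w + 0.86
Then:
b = 0.05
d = -0.03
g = 0.32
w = 1.62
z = 4.46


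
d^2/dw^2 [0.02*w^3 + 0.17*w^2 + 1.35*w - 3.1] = 0.12*w + 0.34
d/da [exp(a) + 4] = exp(a)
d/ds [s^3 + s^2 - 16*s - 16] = 3*s^2 + 2*s - 16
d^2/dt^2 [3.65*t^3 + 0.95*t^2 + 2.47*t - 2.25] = 21.9*t + 1.9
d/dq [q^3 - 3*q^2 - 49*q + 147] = 3*q^2 - 6*q - 49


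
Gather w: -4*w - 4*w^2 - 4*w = -4*w^2 - 8*w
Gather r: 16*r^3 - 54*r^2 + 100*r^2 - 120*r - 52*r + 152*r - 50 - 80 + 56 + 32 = 16*r^3 + 46*r^2 - 20*r - 42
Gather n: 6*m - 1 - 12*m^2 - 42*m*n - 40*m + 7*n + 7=-12*m^2 - 34*m + n*(7 - 42*m) + 6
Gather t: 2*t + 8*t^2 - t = 8*t^2 + t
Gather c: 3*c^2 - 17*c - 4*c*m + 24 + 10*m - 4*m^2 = 3*c^2 + c*(-4*m - 17) - 4*m^2 + 10*m + 24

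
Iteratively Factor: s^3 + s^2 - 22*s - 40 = (s - 5)*(s^2 + 6*s + 8) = (s - 5)*(s + 4)*(s + 2)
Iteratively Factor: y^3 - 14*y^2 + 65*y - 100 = (y - 5)*(y^2 - 9*y + 20) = (y - 5)^2*(y - 4)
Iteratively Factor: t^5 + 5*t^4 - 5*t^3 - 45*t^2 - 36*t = (t + 3)*(t^4 + 2*t^3 - 11*t^2 - 12*t) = (t + 1)*(t + 3)*(t^3 + t^2 - 12*t) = (t + 1)*(t + 3)*(t + 4)*(t^2 - 3*t) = t*(t + 1)*(t + 3)*(t + 4)*(t - 3)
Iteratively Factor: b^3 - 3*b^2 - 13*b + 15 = (b - 1)*(b^2 - 2*b - 15) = (b - 1)*(b + 3)*(b - 5)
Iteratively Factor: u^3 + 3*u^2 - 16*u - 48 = (u - 4)*(u^2 + 7*u + 12) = (u - 4)*(u + 3)*(u + 4)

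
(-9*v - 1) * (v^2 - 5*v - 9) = -9*v^3 + 44*v^2 + 86*v + 9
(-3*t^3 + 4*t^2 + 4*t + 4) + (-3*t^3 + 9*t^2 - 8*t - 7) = -6*t^3 + 13*t^2 - 4*t - 3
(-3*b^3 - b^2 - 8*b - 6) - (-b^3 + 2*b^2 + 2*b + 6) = -2*b^3 - 3*b^2 - 10*b - 12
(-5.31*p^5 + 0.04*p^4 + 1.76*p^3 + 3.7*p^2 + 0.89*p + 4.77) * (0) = 0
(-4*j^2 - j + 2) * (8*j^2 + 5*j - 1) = -32*j^4 - 28*j^3 + 15*j^2 + 11*j - 2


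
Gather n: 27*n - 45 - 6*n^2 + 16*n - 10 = -6*n^2 + 43*n - 55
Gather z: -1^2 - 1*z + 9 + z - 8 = 0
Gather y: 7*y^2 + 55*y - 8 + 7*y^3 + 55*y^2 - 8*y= 7*y^3 + 62*y^2 + 47*y - 8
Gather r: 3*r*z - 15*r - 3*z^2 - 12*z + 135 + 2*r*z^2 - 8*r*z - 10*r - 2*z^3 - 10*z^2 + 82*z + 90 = r*(2*z^2 - 5*z - 25) - 2*z^3 - 13*z^2 + 70*z + 225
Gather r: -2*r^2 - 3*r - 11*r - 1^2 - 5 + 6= -2*r^2 - 14*r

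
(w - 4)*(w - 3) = w^2 - 7*w + 12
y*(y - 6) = y^2 - 6*y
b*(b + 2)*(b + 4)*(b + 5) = b^4 + 11*b^3 + 38*b^2 + 40*b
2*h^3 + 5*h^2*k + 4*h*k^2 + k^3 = (h + k)^2*(2*h + k)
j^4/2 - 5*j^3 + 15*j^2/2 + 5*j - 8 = (j/2 + 1/2)*(j - 8)*(j - 2)*(j - 1)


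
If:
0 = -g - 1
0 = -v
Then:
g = -1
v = 0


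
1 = 1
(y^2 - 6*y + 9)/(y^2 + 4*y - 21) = (y - 3)/(y + 7)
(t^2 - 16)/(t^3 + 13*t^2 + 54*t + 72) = (t - 4)/(t^2 + 9*t + 18)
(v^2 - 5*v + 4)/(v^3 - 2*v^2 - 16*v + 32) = (v - 1)/(v^2 + 2*v - 8)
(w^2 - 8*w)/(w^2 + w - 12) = w*(w - 8)/(w^2 + w - 12)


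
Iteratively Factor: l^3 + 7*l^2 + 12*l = (l + 3)*(l^2 + 4*l) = (l + 3)*(l + 4)*(l)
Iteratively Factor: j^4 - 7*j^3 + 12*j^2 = (j - 4)*(j^3 - 3*j^2) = (j - 4)*(j - 3)*(j^2) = j*(j - 4)*(j - 3)*(j)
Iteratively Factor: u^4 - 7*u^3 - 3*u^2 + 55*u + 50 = (u - 5)*(u^3 - 2*u^2 - 13*u - 10) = (u - 5)^2*(u^2 + 3*u + 2) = (u - 5)^2*(u + 2)*(u + 1)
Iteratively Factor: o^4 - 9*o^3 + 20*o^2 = (o)*(o^3 - 9*o^2 + 20*o) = o*(o - 5)*(o^2 - 4*o) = o*(o - 5)*(o - 4)*(o)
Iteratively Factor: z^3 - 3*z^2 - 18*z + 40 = (z - 5)*(z^2 + 2*z - 8) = (z - 5)*(z + 4)*(z - 2)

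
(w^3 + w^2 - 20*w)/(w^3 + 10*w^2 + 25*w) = (w - 4)/(w + 5)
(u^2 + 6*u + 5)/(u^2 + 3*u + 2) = (u + 5)/(u + 2)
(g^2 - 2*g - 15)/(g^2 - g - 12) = (g - 5)/(g - 4)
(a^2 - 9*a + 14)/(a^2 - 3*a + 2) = (a - 7)/(a - 1)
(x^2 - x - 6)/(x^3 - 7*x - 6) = 1/(x + 1)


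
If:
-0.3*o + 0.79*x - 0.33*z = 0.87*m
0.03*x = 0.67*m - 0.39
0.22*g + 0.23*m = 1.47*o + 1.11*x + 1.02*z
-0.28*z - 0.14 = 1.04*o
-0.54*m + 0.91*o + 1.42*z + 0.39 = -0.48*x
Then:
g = 0.79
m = 0.61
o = -0.09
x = 0.56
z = -0.18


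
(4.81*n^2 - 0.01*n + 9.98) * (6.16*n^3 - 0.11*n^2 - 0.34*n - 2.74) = 29.6296*n^5 - 0.5907*n^4 + 59.8425*n^3 - 14.2738*n^2 - 3.3658*n - 27.3452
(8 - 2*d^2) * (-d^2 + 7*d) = 2*d^4 - 14*d^3 - 8*d^2 + 56*d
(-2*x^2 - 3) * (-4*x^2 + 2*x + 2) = 8*x^4 - 4*x^3 + 8*x^2 - 6*x - 6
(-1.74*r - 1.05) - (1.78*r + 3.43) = -3.52*r - 4.48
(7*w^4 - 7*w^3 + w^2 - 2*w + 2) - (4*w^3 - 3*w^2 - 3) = 7*w^4 - 11*w^3 + 4*w^2 - 2*w + 5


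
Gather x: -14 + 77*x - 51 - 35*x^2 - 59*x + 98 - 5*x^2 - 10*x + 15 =-40*x^2 + 8*x + 48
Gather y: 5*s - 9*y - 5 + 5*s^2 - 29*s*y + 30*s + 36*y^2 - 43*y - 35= 5*s^2 + 35*s + 36*y^2 + y*(-29*s - 52) - 40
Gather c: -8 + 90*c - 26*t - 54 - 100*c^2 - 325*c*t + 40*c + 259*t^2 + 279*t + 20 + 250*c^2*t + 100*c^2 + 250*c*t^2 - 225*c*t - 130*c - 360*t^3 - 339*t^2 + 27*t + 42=250*c^2*t + c*(250*t^2 - 550*t) - 360*t^3 - 80*t^2 + 280*t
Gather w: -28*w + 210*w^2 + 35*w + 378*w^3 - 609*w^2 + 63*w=378*w^3 - 399*w^2 + 70*w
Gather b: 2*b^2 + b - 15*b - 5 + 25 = 2*b^2 - 14*b + 20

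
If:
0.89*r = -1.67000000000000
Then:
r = -1.88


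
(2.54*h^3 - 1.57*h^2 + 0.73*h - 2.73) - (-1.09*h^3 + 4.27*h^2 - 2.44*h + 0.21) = 3.63*h^3 - 5.84*h^2 + 3.17*h - 2.94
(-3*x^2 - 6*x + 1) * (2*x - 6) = -6*x^3 + 6*x^2 + 38*x - 6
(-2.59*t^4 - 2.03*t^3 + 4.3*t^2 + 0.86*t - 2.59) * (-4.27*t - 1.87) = 11.0593*t^5 + 13.5114*t^4 - 14.5649*t^3 - 11.7132*t^2 + 9.4511*t + 4.8433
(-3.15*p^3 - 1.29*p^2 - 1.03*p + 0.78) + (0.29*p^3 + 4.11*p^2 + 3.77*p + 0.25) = -2.86*p^3 + 2.82*p^2 + 2.74*p + 1.03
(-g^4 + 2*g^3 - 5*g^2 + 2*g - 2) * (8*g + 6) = -8*g^5 + 10*g^4 - 28*g^3 - 14*g^2 - 4*g - 12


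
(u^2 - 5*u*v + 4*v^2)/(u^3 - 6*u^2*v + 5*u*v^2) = (u - 4*v)/(u*(u - 5*v))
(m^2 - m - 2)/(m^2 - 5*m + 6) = (m + 1)/(m - 3)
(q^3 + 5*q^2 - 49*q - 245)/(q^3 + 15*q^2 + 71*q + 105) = (q - 7)/(q + 3)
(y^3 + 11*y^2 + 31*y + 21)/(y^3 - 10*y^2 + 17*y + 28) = (y^2 + 10*y + 21)/(y^2 - 11*y + 28)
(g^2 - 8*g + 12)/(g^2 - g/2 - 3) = 2*(g - 6)/(2*g + 3)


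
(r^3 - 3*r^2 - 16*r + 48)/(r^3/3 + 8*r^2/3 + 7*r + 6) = 3*(r^3 - 3*r^2 - 16*r + 48)/(r^3 + 8*r^2 + 21*r + 18)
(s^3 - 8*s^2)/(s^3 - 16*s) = s*(s - 8)/(s^2 - 16)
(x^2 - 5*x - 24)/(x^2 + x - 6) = (x - 8)/(x - 2)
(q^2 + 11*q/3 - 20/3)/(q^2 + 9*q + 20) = (q - 4/3)/(q + 4)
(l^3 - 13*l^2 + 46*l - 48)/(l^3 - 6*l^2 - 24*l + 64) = (l - 3)/(l + 4)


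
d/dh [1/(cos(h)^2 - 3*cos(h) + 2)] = (2*cos(h) - 3)*sin(h)/(cos(h)^2 - 3*cos(h) + 2)^2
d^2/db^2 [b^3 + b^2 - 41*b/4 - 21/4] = 6*b + 2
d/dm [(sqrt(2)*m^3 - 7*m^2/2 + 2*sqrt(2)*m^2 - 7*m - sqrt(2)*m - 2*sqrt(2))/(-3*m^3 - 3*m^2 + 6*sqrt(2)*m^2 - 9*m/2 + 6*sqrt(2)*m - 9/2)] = (2*m^4 + 4*sqrt(2)*m^4 - 20*sqrt(2)*m^3 - 24*m^3 - 30*sqrt(2)*m^2 + 41*m^2 - 40*sqrt(2)*m + 106*m - 6*sqrt(2) + 74)/(3*(4*m^6 - 16*sqrt(2)*m^5 + 8*m^5 - 32*sqrt(2)*m^4 + 48*m^4 - 40*sqrt(2)*m^3 + 88*m^3 - 48*sqrt(2)*m^2 + 53*m^2 - 24*sqrt(2)*m + 18*m + 9))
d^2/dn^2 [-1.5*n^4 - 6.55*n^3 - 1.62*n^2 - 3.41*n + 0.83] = -18.0*n^2 - 39.3*n - 3.24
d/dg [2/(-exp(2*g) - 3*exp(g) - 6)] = (4*exp(g) + 6)*exp(g)/(exp(2*g) + 3*exp(g) + 6)^2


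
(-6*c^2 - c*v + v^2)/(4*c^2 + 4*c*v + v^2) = (-3*c + v)/(2*c + v)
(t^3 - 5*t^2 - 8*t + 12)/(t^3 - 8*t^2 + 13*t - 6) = (t + 2)/(t - 1)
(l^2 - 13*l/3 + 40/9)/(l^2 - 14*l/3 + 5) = (l - 8/3)/(l - 3)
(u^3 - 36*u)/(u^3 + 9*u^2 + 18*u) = (u - 6)/(u + 3)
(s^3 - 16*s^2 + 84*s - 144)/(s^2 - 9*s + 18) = (s^2 - 10*s + 24)/(s - 3)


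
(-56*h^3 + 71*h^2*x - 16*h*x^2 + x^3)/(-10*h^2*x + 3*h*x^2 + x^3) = (-56*h^3 + 71*h^2*x - 16*h*x^2 + x^3)/(x*(-10*h^2 + 3*h*x + x^2))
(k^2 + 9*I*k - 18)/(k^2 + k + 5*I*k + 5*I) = (k^2 + 9*I*k - 18)/(k^2 + k + 5*I*k + 5*I)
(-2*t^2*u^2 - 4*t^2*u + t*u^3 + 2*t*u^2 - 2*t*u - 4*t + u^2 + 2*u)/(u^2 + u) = (-2*t^2*u^2 - 4*t^2*u + t*u^3 + 2*t*u^2 - 2*t*u - 4*t + u^2 + 2*u)/(u*(u + 1))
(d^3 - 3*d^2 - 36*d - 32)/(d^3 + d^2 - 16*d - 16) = (d - 8)/(d - 4)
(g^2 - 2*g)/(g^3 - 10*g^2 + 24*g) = (g - 2)/(g^2 - 10*g + 24)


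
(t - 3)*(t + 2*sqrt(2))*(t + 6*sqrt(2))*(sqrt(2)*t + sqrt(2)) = sqrt(2)*t^4 - 2*sqrt(2)*t^3 + 16*t^3 - 32*t^2 + 21*sqrt(2)*t^2 - 48*sqrt(2)*t - 48*t - 72*sqrt(2)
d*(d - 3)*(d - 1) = d^3 - 4*d^2 + 3*d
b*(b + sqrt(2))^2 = b^3 + 2*sqrt(2)*b^2 + 2*b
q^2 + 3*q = q*(q + 3)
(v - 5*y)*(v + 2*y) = v^2 - 3*v*y - 10*y^2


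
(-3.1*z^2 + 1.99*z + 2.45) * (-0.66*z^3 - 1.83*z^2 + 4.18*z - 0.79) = 2.046*z^5 + 4.3596*z^4 - 18.2167*z^3 + 6.2837*z^2 + 8.6689*z - 1.9355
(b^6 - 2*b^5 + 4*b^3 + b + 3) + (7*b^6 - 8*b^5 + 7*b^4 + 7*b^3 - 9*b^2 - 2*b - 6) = 8*b^6 - 10*b^5 + 7*b^4 + 11*b^3 - 9*b^2 - b - 3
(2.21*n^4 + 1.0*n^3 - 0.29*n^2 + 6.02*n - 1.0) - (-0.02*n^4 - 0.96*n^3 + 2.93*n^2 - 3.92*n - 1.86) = 2.23*n^4 + 1.96*n^3 - 3.22*n^2 + 9.94*n + 0.86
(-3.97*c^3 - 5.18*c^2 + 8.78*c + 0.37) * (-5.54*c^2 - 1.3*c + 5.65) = 21.9938*c^5 + 33.8582*c^4 - 64.3377*c^3 - 42.7308*c^2 + 49.126*c + 2.0905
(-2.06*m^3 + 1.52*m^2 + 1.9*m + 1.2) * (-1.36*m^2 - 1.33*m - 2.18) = 2.8016*m^5 + 0.6726*m^4 - 0.1148*m^3 - 7.4726*m^2 - 5.738*m - 2.616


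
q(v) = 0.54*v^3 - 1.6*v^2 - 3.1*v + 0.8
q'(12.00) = 191.78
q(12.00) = 666.32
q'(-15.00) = 409.40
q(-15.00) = -2135.20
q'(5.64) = 30.38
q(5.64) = 29.30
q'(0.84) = -4.64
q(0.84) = -2.61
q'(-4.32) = 40.96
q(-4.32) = -59.20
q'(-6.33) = 82.07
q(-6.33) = -180.65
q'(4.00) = 10.02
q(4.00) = -2.64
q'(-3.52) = 28.24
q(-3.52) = -31.66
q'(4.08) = 10.81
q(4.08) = -1.81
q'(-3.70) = 30.92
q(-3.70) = -36.99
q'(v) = 1.62*v^2 - 3.2*v - 3.1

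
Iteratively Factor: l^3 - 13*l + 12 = (l - 3)*(l^2 + 3*l - 4) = (l - 3)*(l - 1)*(l + 4)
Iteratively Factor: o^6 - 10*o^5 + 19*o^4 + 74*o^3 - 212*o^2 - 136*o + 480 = (o - 5)*(o^5 - 5*o^4 - 6*o^3 + 44*o^2 + 8*o - 96) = (o - 5)*(o + 2)*(o^4 - 7*o^3 + 8*o^2 + 28*o - 48) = (o - 5)*(o - 4)*(o + 2)*(o^3 - 3*o^2 - 4*o + 12) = (o - 5)*(o - 4)*(o + 2)^2*(o^2 - 5*o + 6) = (o - 5)*(o - 4)*(o - 3)*(o + 2)^2*(o - 2)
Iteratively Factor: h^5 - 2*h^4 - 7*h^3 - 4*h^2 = (h)*(h^4 - 2*h^3 - 7*h^2 - 4*h) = h*(h + 1)*(h^3 - 3*h^2 - 4*h) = h*(h + 1)^2*(h^2 - 4*h) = h^2*(h + 1)^2*(h - 4)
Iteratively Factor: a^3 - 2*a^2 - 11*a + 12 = (a + 3)*(a^2 - 5*a + 4) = (a - 4)*(a + 3)*(a - 1)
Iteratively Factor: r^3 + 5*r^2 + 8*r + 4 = (r + 1)*(r^2 + 4*r + 4) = (r + 1)*(r + 2)*(r + 2)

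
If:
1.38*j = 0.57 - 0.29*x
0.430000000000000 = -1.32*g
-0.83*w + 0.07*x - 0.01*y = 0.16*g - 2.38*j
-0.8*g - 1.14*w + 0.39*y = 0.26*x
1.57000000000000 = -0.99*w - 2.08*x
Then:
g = -0.33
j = 0.78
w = 2.11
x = -1.76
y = 4.32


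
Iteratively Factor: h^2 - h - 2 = (h + 1)*(h - 2)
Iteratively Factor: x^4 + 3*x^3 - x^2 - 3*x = (x + 3)*(x^3 - x) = x*(x + 3)*(x^2 - 1) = x*(x + 1)*(x + 3)*(x - 1)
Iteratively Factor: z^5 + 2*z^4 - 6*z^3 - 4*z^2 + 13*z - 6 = (z - 1)*(z^4 + 3*z^3 - 3*z^2 - 7*z + 6) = (z - 1)^2*(z^3 + 4*z^2 + z - 6) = (z - 1)^2*(z + 2)*(z^2 + 2*z - 3) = (z - 1)^2*(z + 2)*(z + 3)*(z - 1)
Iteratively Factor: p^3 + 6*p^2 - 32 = (p - 2)*(p^2 + 8*p + 16) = (p - 2)*(p + 4)*(p + 4)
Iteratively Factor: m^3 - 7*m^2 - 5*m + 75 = (m - 5)*(m^2 - 2*m - 15) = (m - 5)^2*(m + 3)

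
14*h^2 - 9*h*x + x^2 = (-7*h + x)*(-2*h + x)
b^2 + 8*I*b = b*(b + 8*I)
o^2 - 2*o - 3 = (o - 3)*(o + 1)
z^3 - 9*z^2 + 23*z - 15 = (z - 5)*(z - 3)*(z - 1)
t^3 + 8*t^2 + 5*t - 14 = (t - 1)*(t + 2)*(t + 7)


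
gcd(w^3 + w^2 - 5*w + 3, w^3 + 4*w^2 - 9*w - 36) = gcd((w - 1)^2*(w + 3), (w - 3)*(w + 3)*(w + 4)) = w + 3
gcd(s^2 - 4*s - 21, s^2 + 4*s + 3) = s + 3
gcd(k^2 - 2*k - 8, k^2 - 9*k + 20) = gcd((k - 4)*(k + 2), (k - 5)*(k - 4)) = k - 4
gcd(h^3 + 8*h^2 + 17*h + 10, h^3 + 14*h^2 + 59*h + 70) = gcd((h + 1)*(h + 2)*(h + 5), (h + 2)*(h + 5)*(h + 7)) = h^2 + 7*h + 10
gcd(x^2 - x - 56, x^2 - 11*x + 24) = x - 8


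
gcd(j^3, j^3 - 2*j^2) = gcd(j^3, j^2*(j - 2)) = j^2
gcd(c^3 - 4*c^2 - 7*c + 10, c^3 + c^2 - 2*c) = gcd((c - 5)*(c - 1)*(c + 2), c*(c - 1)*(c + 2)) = c^2 + c - 2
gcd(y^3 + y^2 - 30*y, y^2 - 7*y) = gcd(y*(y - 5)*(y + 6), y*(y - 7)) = y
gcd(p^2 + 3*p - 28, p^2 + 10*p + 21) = p + 7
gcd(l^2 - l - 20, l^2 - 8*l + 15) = l - 5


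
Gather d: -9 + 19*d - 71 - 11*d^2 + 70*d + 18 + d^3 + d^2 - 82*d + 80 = d^3 - 10*d^2 + 7*d + 18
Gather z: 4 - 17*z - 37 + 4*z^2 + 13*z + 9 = 4*z^2 - 4*z - 24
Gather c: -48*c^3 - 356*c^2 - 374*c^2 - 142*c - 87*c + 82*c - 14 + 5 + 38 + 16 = -48*c^3 - 730*c^2 - 147*c + 45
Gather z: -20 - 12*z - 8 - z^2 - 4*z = -z^2 - 16*z - 28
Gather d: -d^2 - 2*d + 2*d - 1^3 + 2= 1 - d^2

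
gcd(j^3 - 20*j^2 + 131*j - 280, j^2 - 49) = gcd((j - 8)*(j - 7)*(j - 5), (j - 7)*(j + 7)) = j - 7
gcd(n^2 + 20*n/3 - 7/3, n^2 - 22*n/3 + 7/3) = n - 1/3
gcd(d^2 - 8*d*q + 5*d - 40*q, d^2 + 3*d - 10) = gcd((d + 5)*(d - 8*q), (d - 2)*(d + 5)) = d + 5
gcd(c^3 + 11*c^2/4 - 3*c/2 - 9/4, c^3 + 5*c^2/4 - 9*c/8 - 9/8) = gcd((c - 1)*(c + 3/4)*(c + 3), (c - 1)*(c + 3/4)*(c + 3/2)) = c^2 - c/4 - 3/4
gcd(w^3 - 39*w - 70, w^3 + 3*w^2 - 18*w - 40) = w^2 + 7*w + 10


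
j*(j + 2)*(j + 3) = j^3 + 5*j^2 + 6*j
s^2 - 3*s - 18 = (s - 6)*(s + 3)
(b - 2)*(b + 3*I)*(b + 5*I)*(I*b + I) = I*b^4 - 8*b^3 - I*b^3 + 8*b^2 - 17*I*b^2 + 16*b + 15*I*b + 30*I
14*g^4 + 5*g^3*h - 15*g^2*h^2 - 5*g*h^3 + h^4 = (-7*g + h)*(-g + h)*(g + h)*(2*g + h)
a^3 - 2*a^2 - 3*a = a*(a - 3)*(a + 1)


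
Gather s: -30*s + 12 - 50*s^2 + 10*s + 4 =-50*s^2 - 20*s + 16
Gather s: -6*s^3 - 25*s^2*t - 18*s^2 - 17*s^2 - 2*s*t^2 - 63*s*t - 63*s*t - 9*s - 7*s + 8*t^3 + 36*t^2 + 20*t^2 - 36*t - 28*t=-6*s^3 + s^2*(-25*t - 35) + s*(-2*t^2 - 126*t - 16) + 8*t^3 + 56*t^2 - 64*t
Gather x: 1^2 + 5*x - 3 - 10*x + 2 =-5*x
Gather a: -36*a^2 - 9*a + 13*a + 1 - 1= -36*a^2 + 4*a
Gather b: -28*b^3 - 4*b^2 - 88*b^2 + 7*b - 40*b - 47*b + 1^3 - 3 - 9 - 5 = -28*b^3 - 92*b^2 - 80*b - 16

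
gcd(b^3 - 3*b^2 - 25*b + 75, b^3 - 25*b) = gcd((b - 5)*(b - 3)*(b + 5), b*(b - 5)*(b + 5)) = b^2 - 25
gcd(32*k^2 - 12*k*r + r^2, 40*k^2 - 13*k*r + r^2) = -8*k + r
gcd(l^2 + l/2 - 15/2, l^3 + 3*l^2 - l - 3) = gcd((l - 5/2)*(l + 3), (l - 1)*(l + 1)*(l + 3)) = l + 3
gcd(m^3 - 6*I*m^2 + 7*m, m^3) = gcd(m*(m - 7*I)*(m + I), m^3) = m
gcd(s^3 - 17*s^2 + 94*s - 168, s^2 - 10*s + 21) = s - 7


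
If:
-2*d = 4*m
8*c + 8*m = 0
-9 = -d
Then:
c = 9/2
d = 9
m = -9/2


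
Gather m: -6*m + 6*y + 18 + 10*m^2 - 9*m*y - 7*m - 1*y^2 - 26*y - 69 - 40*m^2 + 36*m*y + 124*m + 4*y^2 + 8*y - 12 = -30*m^2 + m*(27*y + 111) + 3*y^2 - 12*y - 63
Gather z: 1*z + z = 2*z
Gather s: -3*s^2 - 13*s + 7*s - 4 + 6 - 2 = -3*s^2 - 6*s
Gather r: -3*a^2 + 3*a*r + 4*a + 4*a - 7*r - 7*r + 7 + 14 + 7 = -3*a^2 + 8*a + r*(3*a - 14) + 28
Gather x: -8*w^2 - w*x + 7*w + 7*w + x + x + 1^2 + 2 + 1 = -8*w^2 + 14*w + x*(2 - w) + 4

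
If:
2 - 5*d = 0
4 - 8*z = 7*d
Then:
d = 2/5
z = 3/20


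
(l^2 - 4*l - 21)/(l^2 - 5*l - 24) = (l - 7)/(l - 8)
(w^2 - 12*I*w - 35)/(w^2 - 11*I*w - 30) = (w - 7*I)/(w - 6*I)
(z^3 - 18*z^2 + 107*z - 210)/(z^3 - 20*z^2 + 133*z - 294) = (z - 5)/(z - 7)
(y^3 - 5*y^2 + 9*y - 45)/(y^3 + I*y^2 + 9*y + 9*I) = (y - 5)/(y + I)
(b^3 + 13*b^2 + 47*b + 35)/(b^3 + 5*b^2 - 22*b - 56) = (b^2 + 6*b + 5)/(b^2 - 2*b - 8)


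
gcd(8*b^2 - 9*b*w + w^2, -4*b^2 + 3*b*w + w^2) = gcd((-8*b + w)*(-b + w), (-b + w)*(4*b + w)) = -b + w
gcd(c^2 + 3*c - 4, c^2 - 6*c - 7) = 1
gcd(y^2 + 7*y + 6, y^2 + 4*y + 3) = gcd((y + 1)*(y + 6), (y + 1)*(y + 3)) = y + 1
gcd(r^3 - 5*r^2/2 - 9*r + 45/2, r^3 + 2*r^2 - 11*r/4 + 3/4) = r + 3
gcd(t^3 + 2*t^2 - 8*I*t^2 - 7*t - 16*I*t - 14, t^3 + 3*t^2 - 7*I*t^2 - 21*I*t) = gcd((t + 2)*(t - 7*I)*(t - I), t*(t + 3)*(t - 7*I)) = t - 7*I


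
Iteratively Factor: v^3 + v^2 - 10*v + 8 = (v + 4)*(v^2 - 3*v + 2) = (v - 2)*(v + 4)*(v - 1)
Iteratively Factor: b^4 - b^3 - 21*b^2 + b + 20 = (b - 5)*(b^3 + 4*b^2 - b - 4) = (b - 5)*(b - 1)*(b^2 + 5*b + 4) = (b - 5)*(b - 1)*(b + 1)*(b + 4)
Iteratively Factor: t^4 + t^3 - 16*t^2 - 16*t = (t)*(t^3 + t^2 - 16*t - 16) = t*(t + 4)*(t^2 - 3*t - 4) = t*(t + 1)*(t + 4)*(t - 4)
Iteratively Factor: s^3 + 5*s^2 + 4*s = (s)*(s^2 + 5*s + 4) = s*(s + 1)*(s + 4)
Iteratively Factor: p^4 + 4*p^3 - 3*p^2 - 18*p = (p + 3)*(p^3 + p^2 - 6*p) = (p - 2)*(p + 3)*(p^2 + 3*p) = (p - 2)*(p + 3)^2*(p)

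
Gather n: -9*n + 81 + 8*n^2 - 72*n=8*n^2 - 81*n + 81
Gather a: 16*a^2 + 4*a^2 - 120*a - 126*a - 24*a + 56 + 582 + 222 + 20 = 20*a^2 - 270*a + 880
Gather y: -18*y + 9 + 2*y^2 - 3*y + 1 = 2*y^2 - 21*y + 10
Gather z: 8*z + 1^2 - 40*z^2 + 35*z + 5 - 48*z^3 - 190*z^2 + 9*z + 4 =-48*z^3 - 230*z^2 + 52*z + 10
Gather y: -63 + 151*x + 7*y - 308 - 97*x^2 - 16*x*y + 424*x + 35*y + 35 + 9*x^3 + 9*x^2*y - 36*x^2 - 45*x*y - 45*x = 9*x^3 - 133*x^2 + 530*x + y*(9*x^2 - 61*x + 42) - 336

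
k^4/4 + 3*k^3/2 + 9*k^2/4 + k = k*(k/4 + 1/4)*(k + 1)*(k + 4)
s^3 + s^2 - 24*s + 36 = (s - 3)*(s - 2)*(s + 6)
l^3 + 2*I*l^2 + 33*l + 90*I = (l - 6*I)*(l + 3*I)*(l + 5*I)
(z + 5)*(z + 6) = z^2 + 11*z + 30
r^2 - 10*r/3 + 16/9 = (r - 8/3)*(r - 2/3)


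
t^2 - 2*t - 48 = (t - 8)*(t + 6)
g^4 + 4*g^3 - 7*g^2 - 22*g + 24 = (g - 2)*(g - 1)*(g + 3)*(g + 4)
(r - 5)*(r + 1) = r^2 - 4*r - 5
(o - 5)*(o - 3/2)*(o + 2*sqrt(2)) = o^3 - 13*o^2/2 + 2*sqrt(2)*o^2 - 13*sqrt(2)*o + 15*o/2 + 15*sqrt(2)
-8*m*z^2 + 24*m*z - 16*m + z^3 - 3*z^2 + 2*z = (-8*m + z)*(z - 2)*(z - 1)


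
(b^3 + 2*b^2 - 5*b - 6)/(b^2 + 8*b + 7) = (b^2 + b - 6)/(b + 7)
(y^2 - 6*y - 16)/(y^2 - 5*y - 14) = (y - 8)/(y - 7)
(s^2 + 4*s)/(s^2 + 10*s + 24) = s/(s + 6)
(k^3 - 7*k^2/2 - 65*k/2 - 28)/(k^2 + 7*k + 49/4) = 2*(k^2 - 7*k - 8)/(2*k + 7)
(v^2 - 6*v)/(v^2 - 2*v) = (v - 6)/(v - 2)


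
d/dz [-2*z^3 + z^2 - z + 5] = -6*z^2 + 2*z - 1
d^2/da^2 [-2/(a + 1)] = -4/(a + 1)^3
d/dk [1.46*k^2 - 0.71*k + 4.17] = 2.92*k - 0.71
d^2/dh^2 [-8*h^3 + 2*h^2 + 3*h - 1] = 4 - 48*h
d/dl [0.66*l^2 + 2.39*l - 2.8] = 1.32*l + 2.39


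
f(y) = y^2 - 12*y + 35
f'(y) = 2*y - 12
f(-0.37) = 39.58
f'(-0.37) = -12.74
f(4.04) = 2.84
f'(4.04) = -3.92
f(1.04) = 23.60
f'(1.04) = -9.92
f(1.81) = 16.56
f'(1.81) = -8.38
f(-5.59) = 133.33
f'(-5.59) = -23.18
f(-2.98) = 79.64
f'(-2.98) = -17.96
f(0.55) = 28.70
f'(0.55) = -10.90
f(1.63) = 18.10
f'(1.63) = -8.74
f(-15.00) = 440.00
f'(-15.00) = -42.00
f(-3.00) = 80.00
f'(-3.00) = -18.00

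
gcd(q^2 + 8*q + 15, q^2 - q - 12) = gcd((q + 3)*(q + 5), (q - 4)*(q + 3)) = q + 3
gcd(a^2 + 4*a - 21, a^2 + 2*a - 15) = a - 3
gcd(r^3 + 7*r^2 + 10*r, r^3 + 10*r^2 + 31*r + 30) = r^2 + 7*r + 10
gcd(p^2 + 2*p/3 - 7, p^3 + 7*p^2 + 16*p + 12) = p + 3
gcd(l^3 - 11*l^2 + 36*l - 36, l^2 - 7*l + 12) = l - 3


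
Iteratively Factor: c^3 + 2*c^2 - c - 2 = (c + 1)*(c^2 + c - 2) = (c + 1)*(c + 2)*(c - 1)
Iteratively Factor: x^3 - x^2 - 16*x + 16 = (x - 4)*(x^2 + 3*x - 4) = (x - 4)*(x - 1)*(x + 4)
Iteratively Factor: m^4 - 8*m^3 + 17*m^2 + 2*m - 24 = (m + 1)*(m^3 - 9*m^2 + 26*m - 24) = (m - 4)*(m + 1)*(m^2 - 5*m + 6) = (m - 4)*(m - 2)*(m + 1)*(m - 3)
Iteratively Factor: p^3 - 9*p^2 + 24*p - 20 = (p - 2)*(p^2 - 7*p + 10) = (p - 2)^2*(p - 5)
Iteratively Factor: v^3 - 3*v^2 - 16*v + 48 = (v + 4)*(v^2 - 7*v + 12) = (v - 3)*(v + 4)*(v - 4)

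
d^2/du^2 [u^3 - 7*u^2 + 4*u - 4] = 6*u - 14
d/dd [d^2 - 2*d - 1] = 2*d - 2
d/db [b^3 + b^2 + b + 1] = 3*b^2 + 2*b + 1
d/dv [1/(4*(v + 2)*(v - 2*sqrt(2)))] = ((-v + 2*sqrt(2))*(v + 2) - (v - 2*sqrt(2))^2)/(4*(v + 2)^2*(v - 2*sqrt(2))^3)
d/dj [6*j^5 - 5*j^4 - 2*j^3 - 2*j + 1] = 30*j^4 - 20*j^3 - 6*j^2 - 2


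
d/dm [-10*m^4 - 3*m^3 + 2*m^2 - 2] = m*(-40*m^2 - 9*m + 4)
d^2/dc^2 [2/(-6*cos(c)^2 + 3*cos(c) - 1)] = 6*(-48*sin(c)^4 + 19*sin(c)^2 - 47*cos(c)/2 + 9*cos(3*c)/2 + 31)/(6*sin(c)^2 + 3*cos(c) - 7)^3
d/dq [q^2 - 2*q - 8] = 2*q - 2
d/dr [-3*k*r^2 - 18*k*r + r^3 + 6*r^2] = -6*k*r - 18*k + 3*r^2 + 12*r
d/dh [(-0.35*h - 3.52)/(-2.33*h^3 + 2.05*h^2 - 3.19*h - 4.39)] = (-1.631*h^3 - 23.8873*h^2 + 14.432*h - 9.6923)/(5.4289*h^6 - 9.553*h^5 + 19.0679*h^4 + 7.3784*h^3 - 7.8229*h^2 + 28.0082*h + 19.2721)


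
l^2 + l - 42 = (l - 6)*(l + 7)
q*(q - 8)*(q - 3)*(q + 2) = q^4 - 9*q^3 + 2*q^2 + 48*q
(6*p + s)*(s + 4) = 6*p*s + 24*p + s^2 + 4*s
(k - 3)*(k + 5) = k^2 + 2*k - 15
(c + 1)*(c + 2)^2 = c^3 + 5*c^2 + 8*c + 4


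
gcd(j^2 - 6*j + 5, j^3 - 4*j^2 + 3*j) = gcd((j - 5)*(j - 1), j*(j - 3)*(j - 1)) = j - 1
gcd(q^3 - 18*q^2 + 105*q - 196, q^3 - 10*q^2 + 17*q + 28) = q^2 - 11*q + 28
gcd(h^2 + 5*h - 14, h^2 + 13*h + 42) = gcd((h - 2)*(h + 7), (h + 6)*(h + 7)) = h + 7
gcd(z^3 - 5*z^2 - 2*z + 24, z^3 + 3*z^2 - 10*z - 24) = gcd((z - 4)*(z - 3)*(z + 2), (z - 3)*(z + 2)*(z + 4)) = z^2 - z - 6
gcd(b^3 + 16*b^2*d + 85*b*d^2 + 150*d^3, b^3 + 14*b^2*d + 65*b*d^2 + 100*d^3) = b^2 + 10*b*d + 25*d^2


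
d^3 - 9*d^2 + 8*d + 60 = (d - 6)*(d - 5)*(d + 2)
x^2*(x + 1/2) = x^3 + x^2/2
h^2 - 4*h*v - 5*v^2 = (h - 5*v)*(h + v)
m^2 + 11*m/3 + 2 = (m + 2/3)*(m + 3)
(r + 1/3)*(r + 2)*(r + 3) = r^3 + 16*r^2/3 + 23*r/3 + 2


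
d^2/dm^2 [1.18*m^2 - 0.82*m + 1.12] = 2.36000000000000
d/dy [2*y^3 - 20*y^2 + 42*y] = 6*y^2 - 40*y + 42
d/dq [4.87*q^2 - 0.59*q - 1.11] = 9.74*q - 0.59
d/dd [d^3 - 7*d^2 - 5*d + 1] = 3*d^2 - 14*d - 5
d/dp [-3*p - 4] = -3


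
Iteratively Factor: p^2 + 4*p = (p + 4)*(p)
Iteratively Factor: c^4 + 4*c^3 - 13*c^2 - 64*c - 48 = (c - 4)*(c^3 + 8*c^2 + 19*c + 12) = (c - 4)*(c + 1)*(c^2 + 7*c + 12) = (c - 4)*(c + 1)*(c + 3)*(c + 4)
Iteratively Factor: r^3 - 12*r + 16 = (r + 4)*(r^2 - 4*r + 4) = (r - 2)*(r + 4)*(r - 2)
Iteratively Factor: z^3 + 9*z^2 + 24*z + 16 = (z + 1)*(z^2 + 8*z + 16) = (z + 1)*(z + 4)*(z + 4)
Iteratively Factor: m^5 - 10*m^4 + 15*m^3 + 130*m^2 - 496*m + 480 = (m - 4)*(m^4 - 6*m^3 - 9*m^2 + 94*m - 120) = (m - 4)*(m - 3)*(m^3 - 3*m^2 - 18*m + 40) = (m - 4)*(m - 3)*(m + 4)*(m^2 - 7*m + 10) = (m - 4)*(m - 3)*(m - 2)*(m + 4)*(m - 5)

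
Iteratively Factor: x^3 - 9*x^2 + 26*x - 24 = (x - 4)*(x^2 - 5*x + 6) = (x - 4)*(x - 2)*(x - 3)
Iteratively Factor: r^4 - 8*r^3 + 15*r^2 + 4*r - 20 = (r + 1)*(r^3 - 9*r^2 + 24*r - 20) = (r - 2)*(r + 1)*(r^2 - 7*r + 10) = (r - 2)^2*(r + 1)*(r - 5)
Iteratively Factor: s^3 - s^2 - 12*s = (s)*(s^2 - s - 12) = s*(s + 3)*(s - 4)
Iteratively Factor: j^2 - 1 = (j + 1)*(j - 1)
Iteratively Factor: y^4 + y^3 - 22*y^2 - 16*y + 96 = (y - 2)*(y^3 + 3*y^2 - 16*y - 48) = (y - 2)*(y + 3)*(y^2 - 16) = (y - 4)*(y - 2)*(y + 3)*(y + 4)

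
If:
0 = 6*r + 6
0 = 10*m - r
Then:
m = -1/10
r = -1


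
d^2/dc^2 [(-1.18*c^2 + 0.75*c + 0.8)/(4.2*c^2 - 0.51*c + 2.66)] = (21.40488*c^3 + 163.76976*c^2 - 60.5556*c - 32.122556)/(74.088*c^6 - 26.9892*c^5 + 144.04446*c^4 - 34.318971*c^3 + 91.228158*c^2 - 10.825668*c + 18.821096)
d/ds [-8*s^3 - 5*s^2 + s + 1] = -24*s^2 - 10*s + 1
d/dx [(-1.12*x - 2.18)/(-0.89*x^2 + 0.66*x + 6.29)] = (0.9968*x^2 - 0.7392*x - (1.12*x + 2.18)*(1.78*x - 0.66) - 7.0448)/(-0.89*x^2 + 0.66*x + 6.29)^2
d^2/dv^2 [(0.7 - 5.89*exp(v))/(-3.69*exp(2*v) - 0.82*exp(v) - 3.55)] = (80.1988289999999*exp(4*v) - 55.947042*exp(3*v) - 469.29051*exp(2*v) + 19.06213*exp(v) + 76.266425)*exp(v)/(50.243409*exp(6*v) + 33.495606*exp(5*v) + 152.454933*exp(4*v) + 65.000908*exp(3*v) + 146.670735*exp(2*v) + 31.00215*exp(v) + 44.738875)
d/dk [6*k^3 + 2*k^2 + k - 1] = 18*k^2 + 4*k + 1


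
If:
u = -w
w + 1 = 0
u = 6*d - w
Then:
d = 0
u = 1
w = -1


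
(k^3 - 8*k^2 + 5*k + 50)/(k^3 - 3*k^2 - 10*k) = (k - 5)/k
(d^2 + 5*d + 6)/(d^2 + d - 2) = (d + 3)/(d - 1)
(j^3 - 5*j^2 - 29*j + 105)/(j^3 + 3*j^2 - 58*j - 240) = (j^2 - 10*j + 21)/(j^2 - 2*j - 48)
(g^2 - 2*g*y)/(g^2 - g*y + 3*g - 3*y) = g*(g - 2*y)/(g^2 - g*y + 3*g - 3*y)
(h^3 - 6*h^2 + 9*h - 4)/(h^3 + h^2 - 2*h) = (h^2 - 5*h + 4)/(h*(h + 2))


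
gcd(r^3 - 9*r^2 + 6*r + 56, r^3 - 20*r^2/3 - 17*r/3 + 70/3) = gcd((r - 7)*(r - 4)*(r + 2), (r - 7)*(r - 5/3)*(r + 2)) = r^2 - 5*r - 14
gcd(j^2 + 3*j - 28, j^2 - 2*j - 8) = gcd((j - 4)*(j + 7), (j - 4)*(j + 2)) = j - 4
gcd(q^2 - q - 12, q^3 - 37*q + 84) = q - 4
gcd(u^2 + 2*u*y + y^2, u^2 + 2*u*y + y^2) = u^2 + 2*u*y + y^2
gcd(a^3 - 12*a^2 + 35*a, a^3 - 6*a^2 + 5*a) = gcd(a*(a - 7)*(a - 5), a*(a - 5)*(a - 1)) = a^2 - 5*a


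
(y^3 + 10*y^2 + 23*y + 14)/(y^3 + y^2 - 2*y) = (y^2 + 8*y + 7)/(y*(y - 1))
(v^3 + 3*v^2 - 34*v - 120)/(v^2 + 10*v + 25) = (v^2 - 2*v - 24)/(v + 5)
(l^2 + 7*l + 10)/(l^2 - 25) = (l + 2)/(l - 5)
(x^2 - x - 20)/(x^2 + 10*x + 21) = (x^2 - x - 20)/(x^2 + 10*x + 21)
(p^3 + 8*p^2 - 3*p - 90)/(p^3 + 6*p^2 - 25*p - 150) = (p - 3)/(p - 5)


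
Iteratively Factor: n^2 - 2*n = (n - 2)*(n)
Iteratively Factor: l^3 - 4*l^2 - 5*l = (l)*(l^2 - 4*l - 5) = l*(l + 1)*(l - 5)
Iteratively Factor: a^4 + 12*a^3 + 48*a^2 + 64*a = (a + 4)*(a^3 + 8*a^2 + 16*a) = a*(a + 4)*(a^2 + 8*a + 16) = a*(a + 4)^2*(a + 4)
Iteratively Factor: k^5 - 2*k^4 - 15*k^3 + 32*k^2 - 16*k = (k - 1)*(k^4 - k^3 - 16*k^2 + 16*k) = (k - 1)*(k + 4)*(k^3 - 5*k^2 + 4*k) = (k - 1)^2*(k + 4)*(k^2 - 4*k) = k*(k - 1)^2*(k + 4)*(k - 4)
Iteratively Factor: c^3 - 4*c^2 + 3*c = (c - 1)*(c^2 - 3*c) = (c - 3)*(c - 1)*(c)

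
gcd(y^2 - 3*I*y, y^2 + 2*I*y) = y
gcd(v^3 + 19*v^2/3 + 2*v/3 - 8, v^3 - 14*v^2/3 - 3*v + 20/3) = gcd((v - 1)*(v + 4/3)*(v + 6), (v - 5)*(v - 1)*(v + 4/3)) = v^2 + v/3 - 4/3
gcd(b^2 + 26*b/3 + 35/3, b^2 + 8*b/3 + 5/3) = b + 5/3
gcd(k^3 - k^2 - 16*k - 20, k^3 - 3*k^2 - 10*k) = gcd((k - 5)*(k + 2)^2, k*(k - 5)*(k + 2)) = k^2 - 3*k - 10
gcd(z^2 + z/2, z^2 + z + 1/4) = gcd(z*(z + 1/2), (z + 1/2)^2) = z + 1/2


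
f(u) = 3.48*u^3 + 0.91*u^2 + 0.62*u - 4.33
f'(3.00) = 100.04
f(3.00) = 99.68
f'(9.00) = 862.64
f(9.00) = 2611.88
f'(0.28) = 1.95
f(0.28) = -4.01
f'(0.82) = 9.13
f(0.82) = -1.29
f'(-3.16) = 99.12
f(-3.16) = -107.01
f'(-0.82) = 6.15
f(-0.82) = -6.15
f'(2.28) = 59.04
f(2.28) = 43.06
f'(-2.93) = 84.91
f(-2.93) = -85.87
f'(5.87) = 371.03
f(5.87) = 734.54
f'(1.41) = 23.94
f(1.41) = 8.11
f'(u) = 10.44*u^2 + 1.82*u + 0.62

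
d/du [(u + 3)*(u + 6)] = 2*u + 9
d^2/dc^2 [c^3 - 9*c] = 6*c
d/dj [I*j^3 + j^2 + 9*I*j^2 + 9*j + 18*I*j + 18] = 3*I*j^2 + j*(2 + 18*I) + 9 + 18*I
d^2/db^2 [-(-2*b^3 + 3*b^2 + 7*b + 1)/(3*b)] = 4/3 - 2/(3*b^3)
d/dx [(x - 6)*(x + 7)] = 2*x + 1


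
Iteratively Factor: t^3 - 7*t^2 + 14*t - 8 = (t - 1)*(t^2 - 6*t + 8) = (t - 4)*(t - 1)*(t - 2)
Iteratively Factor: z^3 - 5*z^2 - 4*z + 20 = (z - 5)*(z^2 - 4) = (z - 5)*(z - 2)*(z + 2)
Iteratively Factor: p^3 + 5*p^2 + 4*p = (p)*(p^2 + 5*p + 4) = p*(p + 1)*(p + 4)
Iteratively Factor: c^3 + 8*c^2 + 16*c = (c + 4)*(c^2 + 4*c) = c*(c + 4)*(c + 4)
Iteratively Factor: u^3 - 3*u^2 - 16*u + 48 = (u + 4)*(u^2 - 7*u + 12) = (u - 4)*(u + 4)*(u - 3)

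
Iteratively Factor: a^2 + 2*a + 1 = (a + 1)*(a + 1)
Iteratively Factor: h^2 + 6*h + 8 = (h + 4)*(h + 2)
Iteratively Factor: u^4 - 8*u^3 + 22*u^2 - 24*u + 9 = (u - 3)*(u^3 - 5*u^2 + 7*u - 3) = (u - 3)*(u - 1)*(u^2 - 4*u + 3) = (u - 3)*(u - 1)^2*(u - 3)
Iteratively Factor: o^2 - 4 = (o - 2)*(o + 2)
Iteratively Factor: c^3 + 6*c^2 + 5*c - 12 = (c - 1)*(c^2 + 7*c + 12) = (c - 1)*(c + 4)*(c + 3)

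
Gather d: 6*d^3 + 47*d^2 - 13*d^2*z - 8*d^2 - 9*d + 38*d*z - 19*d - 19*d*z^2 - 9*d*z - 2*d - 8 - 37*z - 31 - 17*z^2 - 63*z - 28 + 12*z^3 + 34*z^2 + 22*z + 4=6*d^3 + d^2*(39 - 13*z) + d*(-19*z^2 + 29*z - 30) + 12*z^3 + 17*z^2 - 78*z - 63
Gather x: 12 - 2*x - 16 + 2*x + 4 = 0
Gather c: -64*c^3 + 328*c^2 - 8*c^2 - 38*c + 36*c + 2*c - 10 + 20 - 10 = -64*c^3 + 320*c^2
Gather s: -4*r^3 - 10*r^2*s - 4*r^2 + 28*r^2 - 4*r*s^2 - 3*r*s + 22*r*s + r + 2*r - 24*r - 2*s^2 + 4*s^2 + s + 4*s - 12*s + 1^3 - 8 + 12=-4*r^3 + 24*r^2 - 21*r + s^2*(2 - 4*r) + s*(-10*r^2 + 19*r - 7) + 5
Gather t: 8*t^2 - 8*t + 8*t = 8*t^2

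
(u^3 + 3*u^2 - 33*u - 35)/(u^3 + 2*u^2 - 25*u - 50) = (u^2 + 8*u + 7)/(u^2 + 7*u + 10)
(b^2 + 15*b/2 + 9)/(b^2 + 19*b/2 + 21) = (2*b + 3)/(2*b + 7)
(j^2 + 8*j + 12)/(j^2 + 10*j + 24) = (j + 2)/(j + 4)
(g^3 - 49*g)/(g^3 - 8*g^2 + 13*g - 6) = g*(g^2 - 49)/(g^3 - 8*g^2 + 13*g - 6)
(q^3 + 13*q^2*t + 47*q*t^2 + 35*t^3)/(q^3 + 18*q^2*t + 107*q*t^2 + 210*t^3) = (q + t)/(q + 6*t)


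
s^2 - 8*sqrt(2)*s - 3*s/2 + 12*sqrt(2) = (s - 3/2)*(s - 8*sqrt(2))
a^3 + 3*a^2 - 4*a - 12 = (a - 2)*(a + 2)*(a + 3)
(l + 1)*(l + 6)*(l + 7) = l^3 + 14*l^2 + 55*l + 42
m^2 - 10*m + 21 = (m - 7)*(m - 3)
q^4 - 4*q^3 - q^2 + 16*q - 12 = (q - 3)*(q - 2)*(q - 1)*(q + 2)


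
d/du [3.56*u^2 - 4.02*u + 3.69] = 7.12*u - 4.02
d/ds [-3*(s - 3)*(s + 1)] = 6 - 6*s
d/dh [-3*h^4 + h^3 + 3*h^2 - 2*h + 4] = -12*h^3 + 3*h^2 + 6*h - 2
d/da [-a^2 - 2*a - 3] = -2*a - 2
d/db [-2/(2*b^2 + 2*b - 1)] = 4*(2*b + 1)/(2*b^2 + 2*b - 1)^2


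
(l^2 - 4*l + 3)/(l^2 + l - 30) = (l^2 - 4*l + 3)/(l^2 + l - 30)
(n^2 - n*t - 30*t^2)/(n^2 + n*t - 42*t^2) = (n + 5*t)/(n + 7*t)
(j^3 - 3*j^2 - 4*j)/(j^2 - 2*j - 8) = j*(j + 1)/(j + 2)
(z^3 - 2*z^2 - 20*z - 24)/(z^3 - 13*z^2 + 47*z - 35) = (z^3 - 2*z^2 - 20*z - 24)/(z^3 - 13*z^2 + 47*z - 35)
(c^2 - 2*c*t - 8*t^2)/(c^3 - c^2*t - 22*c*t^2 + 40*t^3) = (-c - 2*t)/(-c^2 - 3*c*t + 10*t^2)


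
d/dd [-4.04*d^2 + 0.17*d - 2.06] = 0.17 - 8.08*d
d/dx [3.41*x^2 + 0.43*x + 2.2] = 6.82*x + 0.43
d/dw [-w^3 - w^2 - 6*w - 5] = -3*w^2 - 2*w - 6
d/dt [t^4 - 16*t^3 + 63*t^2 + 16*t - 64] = 4*t^3 - 48*t^2 + 126*t + 16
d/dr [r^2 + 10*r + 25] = 2*r + 10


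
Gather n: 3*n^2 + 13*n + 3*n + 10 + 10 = 3*n^2 + 16*n + 20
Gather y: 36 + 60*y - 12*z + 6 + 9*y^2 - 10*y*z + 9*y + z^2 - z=9*y^2 + y*(69 - 10*z) + z^2 - 13*z + 42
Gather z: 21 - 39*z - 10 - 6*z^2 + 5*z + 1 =-6*z^2 - 34*z + 12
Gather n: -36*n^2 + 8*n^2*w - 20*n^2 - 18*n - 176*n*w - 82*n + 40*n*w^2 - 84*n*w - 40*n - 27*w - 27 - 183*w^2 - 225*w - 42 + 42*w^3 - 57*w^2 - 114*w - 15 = n^2*(8*w - 56) + n*(40*w^2 - 260*w - 140) + 42*w^3 - 240*w^2 - 366*w - 84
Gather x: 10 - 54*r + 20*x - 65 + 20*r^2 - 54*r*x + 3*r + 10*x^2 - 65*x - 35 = 20*r^2 - 51*r + 10*x^2 + x*(-54*r - 45) - 90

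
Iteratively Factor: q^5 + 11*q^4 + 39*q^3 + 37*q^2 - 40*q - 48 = (q + 1)*(q^4 + 10*q^3 + 29*q^2 + 8*q - 48) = (q + 1)*(q + 4)*(q^3 + 6*q^2 + 5*q - 12) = (q + 1)*(q + 4)^2*(q^2 + 2*q - 3) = (q - 1)*(q + 1)*(q + 4)^2*(q + 3)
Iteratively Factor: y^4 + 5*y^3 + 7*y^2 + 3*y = (y + 1)*(y^3 + 4*y^2 + 3*y) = y*(y + 1)*(y^2 + 4*y + 3) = y*(y + 1)^2*(y + 3)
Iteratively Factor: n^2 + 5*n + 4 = (n + 1)*(n + 4)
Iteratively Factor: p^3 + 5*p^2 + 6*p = (p)*(p^2 + 5*p + 6) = p*(p + 2)*(p + 3)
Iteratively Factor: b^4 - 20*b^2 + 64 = (b - 4)*(b^3 + 4*b^2 - 4*b - 16) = (b - 4)*(b + 4)*(b^2 - 4) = (b - 4)*(b - 2)*(b + 4)*(b + 2)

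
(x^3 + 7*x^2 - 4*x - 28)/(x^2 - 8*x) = (x^3 + 7*x^2 - 4*x - 28)/(x*(x - 8))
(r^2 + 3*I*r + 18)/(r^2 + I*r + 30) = (r - 3*I)/(r - 5*I)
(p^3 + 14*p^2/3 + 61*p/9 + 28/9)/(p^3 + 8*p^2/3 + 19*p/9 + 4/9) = (3*p + 7)/(3*p + 1)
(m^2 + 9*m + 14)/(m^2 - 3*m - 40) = (m^2 + 9*m + 14)/(m^2 - 3*m - 40)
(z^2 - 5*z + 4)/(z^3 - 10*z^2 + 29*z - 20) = 1/(z - 5)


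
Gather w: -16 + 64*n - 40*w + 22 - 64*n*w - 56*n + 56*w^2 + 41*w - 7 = 8*n + 56*w^2 + w*(1 - 64*n) - 1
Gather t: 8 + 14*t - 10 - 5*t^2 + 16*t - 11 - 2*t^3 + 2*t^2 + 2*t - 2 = -2*t^3 - 3*t^2 + 32*t - 15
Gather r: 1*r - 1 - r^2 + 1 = -r^2 + r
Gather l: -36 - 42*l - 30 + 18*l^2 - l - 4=18*l^2 - 43*l - 70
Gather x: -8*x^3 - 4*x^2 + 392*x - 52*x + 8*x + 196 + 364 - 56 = -8*x^3 - 4*x^2 + 348*x + 504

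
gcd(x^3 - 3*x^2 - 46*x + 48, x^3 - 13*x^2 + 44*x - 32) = x^2 - 9*x + 8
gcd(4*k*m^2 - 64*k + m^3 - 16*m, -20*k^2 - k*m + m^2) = 4*k + m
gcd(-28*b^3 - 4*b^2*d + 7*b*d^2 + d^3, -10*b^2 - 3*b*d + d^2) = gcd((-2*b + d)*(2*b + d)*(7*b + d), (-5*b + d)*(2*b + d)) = 2*b + d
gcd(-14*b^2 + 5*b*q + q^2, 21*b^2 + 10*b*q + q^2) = 7*b + q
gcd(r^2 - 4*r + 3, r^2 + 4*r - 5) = r - 1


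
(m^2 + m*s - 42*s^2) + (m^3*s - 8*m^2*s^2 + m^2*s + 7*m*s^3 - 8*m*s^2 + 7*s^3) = m^3*s - 8*m^2*s^2 + m^2*s + m^2 + 7*m*s^3 - 8*m*s^2 + m*s + 7*s^3 - 42*s^2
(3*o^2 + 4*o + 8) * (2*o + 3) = 6*o^3 + 17*o^2 + 28*o + 24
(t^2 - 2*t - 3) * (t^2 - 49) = t^4 - 2*t^3 - 52*t^2 + 98*t + 147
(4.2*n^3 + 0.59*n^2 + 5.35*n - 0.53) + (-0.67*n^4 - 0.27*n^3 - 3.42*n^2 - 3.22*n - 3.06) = -0.67*n^4 + 3.93*n^3 - 2.83*n^2 + 2.13*n - 3.59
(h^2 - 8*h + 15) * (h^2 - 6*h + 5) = h^4 - 14*h^3 + 68*h^2 - 130*h + 75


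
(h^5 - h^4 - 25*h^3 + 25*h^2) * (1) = h^5 - h^4 - 25*h^3 + 25*h^2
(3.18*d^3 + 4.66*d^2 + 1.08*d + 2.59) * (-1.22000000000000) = -3.8796*d^3 - 5.6852*d^2 - 1.3176*d - 3.1598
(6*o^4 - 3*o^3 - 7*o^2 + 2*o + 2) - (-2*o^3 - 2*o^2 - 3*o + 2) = 6*o^4 - o^3 - 5*o^2 + 5*o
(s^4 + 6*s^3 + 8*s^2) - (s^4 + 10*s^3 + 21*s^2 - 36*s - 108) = -4*s^3 - 13*s^2 + 36*s + 108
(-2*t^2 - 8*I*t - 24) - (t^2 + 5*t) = -3*t^2 - 5*t - 8*I*t - 24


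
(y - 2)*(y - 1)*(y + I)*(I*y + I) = I*y^4 - y^3 - 2*I*y^3 + 2*y^2 - I*y^2 + y + 2*I*y - 2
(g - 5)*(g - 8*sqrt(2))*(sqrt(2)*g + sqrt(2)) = sqrt(2)*g^3 - 16*g^2 - 4*sqrt(2)*g^2 - 5*sqrt(2)*g + 64*g + 80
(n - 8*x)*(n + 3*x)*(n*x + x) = n^3*x - 5*n^2*x^2 + n^2*x - 24*n*x^3 - 5*n*x^2 - 24*x^3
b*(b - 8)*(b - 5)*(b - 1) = b^4 - 14*b^3 + 53*b^2 - 40*b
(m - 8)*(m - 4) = m^2 - 12*m + 32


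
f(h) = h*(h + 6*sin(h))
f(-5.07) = -2.79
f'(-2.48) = 3.09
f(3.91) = -1.02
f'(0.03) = 0.42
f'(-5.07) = -15.17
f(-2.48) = 15.29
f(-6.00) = 25.94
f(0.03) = 0.01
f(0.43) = 1.26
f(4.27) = -4.92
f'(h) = h*(6*cos(h) + 1) + h + 6*sin(h)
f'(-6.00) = -44.89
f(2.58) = 14.90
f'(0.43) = 5.71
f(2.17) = 15.46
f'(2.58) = -4.75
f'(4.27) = -7.85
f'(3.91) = -13.22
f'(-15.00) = 34.47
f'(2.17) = 1.95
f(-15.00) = 283.53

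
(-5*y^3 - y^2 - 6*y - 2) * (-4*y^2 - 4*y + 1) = 20*y^5 + 24*y^4 + 23*y^3 + 31*y^2 + 2*y - 2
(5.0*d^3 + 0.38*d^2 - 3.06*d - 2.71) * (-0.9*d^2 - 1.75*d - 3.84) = -4.5*d^5 - 9.092*d^4 - 17.111*d^3 + 6.3348*d^2 + 16.4929*d + 10.4064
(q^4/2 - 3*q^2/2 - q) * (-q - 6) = -q^5/2 - 3*q^4 + 3*q^3/2 + 10*q^2 + 6*q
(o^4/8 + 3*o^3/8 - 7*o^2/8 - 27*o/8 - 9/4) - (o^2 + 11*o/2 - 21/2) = o^4/8 + 3*o^3/8 - 15*o^2/8 - 71*o/8 + 33/4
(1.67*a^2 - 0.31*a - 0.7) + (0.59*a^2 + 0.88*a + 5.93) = 2.26*a^2 + 0.57*a + 5.23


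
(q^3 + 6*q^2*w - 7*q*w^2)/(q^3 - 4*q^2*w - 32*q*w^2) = (-q^2 - 6*q*w + 7*w^2)/(-q^2 + 4*q*w + 32*w^2)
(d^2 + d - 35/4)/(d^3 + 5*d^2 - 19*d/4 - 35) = 1/(d + 4)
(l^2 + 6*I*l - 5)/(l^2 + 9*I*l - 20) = (l + I)/(l + 4*I)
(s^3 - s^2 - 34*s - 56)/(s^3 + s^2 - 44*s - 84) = (s + 4)/(s + 6)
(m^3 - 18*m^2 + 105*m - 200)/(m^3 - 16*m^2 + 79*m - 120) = (m - 5)/(m - 3)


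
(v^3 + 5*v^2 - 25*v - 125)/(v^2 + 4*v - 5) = (v^2 - 25)/(v - 1)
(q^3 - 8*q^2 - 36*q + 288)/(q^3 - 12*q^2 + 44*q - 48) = (q^2 - 2*q - 48)/(q^2 - 6*q + 8)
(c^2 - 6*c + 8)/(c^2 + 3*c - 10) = (c - 4)/(c + 5)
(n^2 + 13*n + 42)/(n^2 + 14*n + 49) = (n + 6)/(n + 7)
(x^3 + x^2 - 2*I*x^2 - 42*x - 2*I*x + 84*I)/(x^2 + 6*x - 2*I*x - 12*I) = (x^2 + x - 42)/(x + 6)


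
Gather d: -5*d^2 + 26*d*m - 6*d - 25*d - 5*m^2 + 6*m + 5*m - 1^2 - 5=-5*d^2 + d*(26*m - 31) - 5*m^2 + 11*m - 6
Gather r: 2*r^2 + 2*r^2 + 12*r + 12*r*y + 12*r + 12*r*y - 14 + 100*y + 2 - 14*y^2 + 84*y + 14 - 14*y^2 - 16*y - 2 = 4*r^2 + r*(24*y + 24) - 28*y^2 + 168*y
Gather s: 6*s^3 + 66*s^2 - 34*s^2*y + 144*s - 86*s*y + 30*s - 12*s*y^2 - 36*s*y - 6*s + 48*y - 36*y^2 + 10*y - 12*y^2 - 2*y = 6*s^3 + s^2*(66 - 34*y) + s*(-12*y^2 - 122*y + 168) - 48*y^2 + 56*y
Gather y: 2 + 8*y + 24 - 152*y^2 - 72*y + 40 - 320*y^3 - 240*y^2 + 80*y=-320*y^3 - 392*y^2 + 16*y + 66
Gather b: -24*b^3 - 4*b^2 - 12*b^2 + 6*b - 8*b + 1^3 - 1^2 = -24*b^3 - 16*b^2 - 2*b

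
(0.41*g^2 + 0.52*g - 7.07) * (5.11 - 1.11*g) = -0.4551*g^3 + 1.5179*g^2 + 10.5049*g - 36.1277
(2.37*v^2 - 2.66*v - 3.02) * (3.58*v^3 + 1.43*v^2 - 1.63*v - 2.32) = 8.4846*v^5 - 6.1337*v^4 - 18.4785*v^3 - 5.4812*v^2 + 11.0938*v + 7.0064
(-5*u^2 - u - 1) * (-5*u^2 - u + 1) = 25*u^4 + 10*u^3 + u^2 - 1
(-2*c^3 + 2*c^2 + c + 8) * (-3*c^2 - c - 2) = 6*c^5 - 4*c^4 - c^3 - 29*c^2 - 10*c - 16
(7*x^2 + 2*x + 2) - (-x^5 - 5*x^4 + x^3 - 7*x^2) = x^5 + 5*x^4 - x^3 + 14*x^2 + 2*x + 2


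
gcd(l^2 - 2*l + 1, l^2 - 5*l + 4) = l - 1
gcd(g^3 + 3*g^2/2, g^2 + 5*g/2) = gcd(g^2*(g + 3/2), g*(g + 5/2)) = g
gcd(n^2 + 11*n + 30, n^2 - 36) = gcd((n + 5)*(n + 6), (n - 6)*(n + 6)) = n + 6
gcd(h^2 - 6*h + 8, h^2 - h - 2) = h - 2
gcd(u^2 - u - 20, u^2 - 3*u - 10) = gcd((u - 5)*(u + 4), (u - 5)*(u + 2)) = u - 5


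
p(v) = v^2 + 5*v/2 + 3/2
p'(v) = 2*v + 5/2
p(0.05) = 1.63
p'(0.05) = 2.60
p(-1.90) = 0.36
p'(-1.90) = -1.30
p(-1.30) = -0.06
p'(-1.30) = -0.10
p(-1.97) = 0.46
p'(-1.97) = -1.44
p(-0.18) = 1.08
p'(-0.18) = 2.14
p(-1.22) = -0.06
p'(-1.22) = 0.06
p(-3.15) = 3.55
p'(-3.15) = -3.80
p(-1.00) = 0.00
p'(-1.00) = 0.50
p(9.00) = 105.00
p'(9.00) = 20.50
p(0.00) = 1.50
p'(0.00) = 2.50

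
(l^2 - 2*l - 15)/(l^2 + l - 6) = (l - 5)/(l - 2)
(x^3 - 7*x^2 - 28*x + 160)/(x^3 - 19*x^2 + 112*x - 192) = (x^2 + x - 20)/(x^2 - 11*x + 24)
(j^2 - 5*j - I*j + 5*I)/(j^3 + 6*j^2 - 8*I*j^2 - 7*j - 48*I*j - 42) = (j - 5)/(j^2 + j*(6 - 7*I) - 42*I)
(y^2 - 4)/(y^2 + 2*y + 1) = (y^2 - 4)/(y^2 + 2*y + 1)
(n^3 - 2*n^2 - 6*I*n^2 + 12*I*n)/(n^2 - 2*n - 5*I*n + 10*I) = n*(n - 6*I)/(n - 5*I)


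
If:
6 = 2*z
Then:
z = 3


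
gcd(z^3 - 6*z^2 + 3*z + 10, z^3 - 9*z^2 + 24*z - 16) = 1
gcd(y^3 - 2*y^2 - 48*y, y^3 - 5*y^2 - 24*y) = y^2 - 8*y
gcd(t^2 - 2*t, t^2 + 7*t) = t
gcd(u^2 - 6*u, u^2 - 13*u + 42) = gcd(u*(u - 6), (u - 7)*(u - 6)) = u - 6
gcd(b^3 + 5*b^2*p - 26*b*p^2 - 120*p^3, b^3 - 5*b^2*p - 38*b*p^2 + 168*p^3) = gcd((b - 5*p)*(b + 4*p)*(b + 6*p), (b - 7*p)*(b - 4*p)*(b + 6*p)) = b + 6*p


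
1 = 1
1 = 1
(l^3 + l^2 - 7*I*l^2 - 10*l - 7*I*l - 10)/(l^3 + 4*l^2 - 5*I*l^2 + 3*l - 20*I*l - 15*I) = (l - 2*I)/(l + 3)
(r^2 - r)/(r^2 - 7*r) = (r - 1)/(r - 7)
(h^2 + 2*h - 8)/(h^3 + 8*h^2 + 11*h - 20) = (h - 2)/(h^2 + 4*h - 5)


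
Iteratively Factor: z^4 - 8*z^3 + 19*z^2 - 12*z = (z - 3)*(z^3 - 5*z^2 + 4*z) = (z - 3)*(z - 1)*(z^2 - 4*z) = z*(z - 3)*(z - 1)*(z - 4)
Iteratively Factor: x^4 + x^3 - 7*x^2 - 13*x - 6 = (x + 1)*(x^3 - 7*x - 6) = (x + 1)^2*(x^2 - x - 6) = (x - 3)*(x + 1)^2*(x + 2)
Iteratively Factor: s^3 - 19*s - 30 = (s + 3)*(s^2 - 3*s - 10) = (s - 5)*(s + 3)*(s + 2)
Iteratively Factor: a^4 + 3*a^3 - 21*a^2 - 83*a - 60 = (a + 3)*(a^3 - 21*a - 20) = (a + 1)*(a + 3)*(a^2 - a - 20) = (a - 5)*(a + 1)*(a + 3)*(a + 4)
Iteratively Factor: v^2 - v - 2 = (v - 2)*(v + 1)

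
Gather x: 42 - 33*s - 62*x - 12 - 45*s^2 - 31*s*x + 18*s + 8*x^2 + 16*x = -45*s^2 - 15*s + 8*x^2 + x*(-31*s - 46) + 30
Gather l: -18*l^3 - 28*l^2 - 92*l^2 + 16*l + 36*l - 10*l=-18*l^3 - 120*l^2 + 42*l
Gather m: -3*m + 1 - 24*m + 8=9 - 27*m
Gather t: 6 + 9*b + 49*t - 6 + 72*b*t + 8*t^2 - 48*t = 9*b + 8*t^2 + t*(72*b + 1)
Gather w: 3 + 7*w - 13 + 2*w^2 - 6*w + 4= 2*w^2 + w - 6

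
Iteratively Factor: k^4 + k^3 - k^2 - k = (k - 1)*(k^3 + 2*k^2 + k) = (k - 1)*(k + 1)*(k^2 + k) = k*(k - 1)*(k + 1)*(k + 1)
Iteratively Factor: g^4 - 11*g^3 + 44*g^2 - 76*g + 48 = (g - 2)*(g^3 - 9*g^2 + 26*g - 24) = (g - 3)*(g - 2)*(g^2 - 6*g + 8) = (g - 4)*(g - 3)*(g - 2)*(g - 2)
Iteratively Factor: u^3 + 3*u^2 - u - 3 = (u + 1)*(u^2 + 2*u - 3) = (u + 1)*(u + 3)*(u - 1)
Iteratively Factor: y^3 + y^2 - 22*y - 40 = (y + 2)*(y^2 - y - 20) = (y + 2)*(y + 4)*(y - 5)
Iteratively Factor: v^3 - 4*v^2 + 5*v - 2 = (v - 1)*(v^2 - 3*v + 2) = (v - 2)*(v - 1)*(v - 1)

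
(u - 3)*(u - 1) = u^2 - 4*u + 3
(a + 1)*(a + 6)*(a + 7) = a^3 + 14*a^2 + 55*a + 42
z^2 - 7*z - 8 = (z - 8)*(z + 1)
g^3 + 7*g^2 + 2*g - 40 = (g - 2)*(g + 4)*(g + 5)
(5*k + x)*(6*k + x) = 30*k^2 + 11*k*x + x^2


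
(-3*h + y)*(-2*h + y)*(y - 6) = 6*h^2*y - 36*h^2 - 5*h*y^2 + 30*h*y + y^3 - 6*y^2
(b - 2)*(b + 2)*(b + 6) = b^3 + 6*b^2 - 4*b - 24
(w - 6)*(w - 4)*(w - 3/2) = w^3 - 23*w^2/2 + 39*w - 36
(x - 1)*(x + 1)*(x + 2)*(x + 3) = x^4 + 5*x^3 + 5*x^2 - 5*x - 6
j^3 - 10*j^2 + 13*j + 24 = (j - 8)*(j - 3)*(j + 1)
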